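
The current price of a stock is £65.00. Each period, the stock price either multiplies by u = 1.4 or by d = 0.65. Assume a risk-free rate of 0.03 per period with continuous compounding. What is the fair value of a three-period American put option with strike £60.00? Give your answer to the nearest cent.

Risk-neutral probability p = (e^0.03 − 0.65)/(1.4 − 0.65) = 0.3805/0.7500 = 0.5073
Terminal stock prices: S_uuu = 178.4, S_uud = 82.81, S_udd = 38.45, S_ddd = 17.85
Terminal payoffs (K − S): max(-118.4, 0) = 0, max(-22.81, 0) = 0, max(21.55, 0) = 21.55, max(42.15, 0) = 42.15
Node uu (S = 127.4): continuation = e^(−0.03)·[0.5073·0.0000 + 0.4927·0.0000] = 0.0000; exercise value = 0.0000 ≤ continuation, so V_uu = 0.0000
Node ud (S = 59.15): continuation = e^(−0.03)·[0.5073·0.0000 + 0.4927·21.5525] = 10.3057; exercise value = 0.8500 ≤ continuation, so V_ud = 10.3057
Node dd (S = 27.46): continuation = e^(−0.03)·[0.5073·21.5525 + 0.4927·42.1494] = 30.7642; exercise value = 32.5375 > continuation, so V_dd = 32.5375 (exercise)
Node u (S = 91): continuation = e^(−0.03)·[0.5073·0.0000 + 0.4927·10.3057] = 4.9278; exercise value = 0.0000 ≤ continuation, so V_u = 4.9278
Node d (S = 42.25): continuation = e^(−0.03)·[0.5073·10.3057 + 0.4927·32.5375] = 20.6316; exercise value = 17.7500 ≤ continuation, so V_d = 20.6316
Node 0 (S = 65): continuation = e^(−0.03)·[0.5073·4.9278 + 0.4927·20.6316] = 12.2912; exercise value = 0.0000 ≤ continuation, so V_0 = 12.2912

£12.29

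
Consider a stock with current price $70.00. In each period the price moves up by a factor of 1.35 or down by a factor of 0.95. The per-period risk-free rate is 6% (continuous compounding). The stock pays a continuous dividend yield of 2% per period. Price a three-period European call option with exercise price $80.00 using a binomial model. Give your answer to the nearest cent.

Per-period risk-free factor R = e^0.06 = 1.0618; dividend-adjusted growth = e^(0.06−0.02) = 1.0408.
Risk-neutral probability p = (1.0408 − 0.95)/(1.35 − 0.95) = 0.0908/0.4000 = 0.2270
Terminal stock prices: S_uuu = 172.2, S_uud = 121.2, S_udd = 85.29, S_ddd = 60.02
Terminal payoffs (S − K): max(92.23, 0) = 92.23, max(41.2, 0) = 41.2, max(5.286, 0) = 5.286, max(-19.98, 0) = 0
Node uu (S = 127.6): V_uu = e^(−0.06)·[0.2270·92.2263 + 0.7730·41.1963] = 49.7077
Node ud (S = 89.77): V_ud = e^(−0.06)·[0.2270·41.1963 + 0.7730·5.2862] = 12.6562
Node dd (S = 63.17): V_dd = e^(−0.06)·[0.2270·5.2862 + 0.7730·0.0000] = 1.1302
Node u (S = 94.5): V_u = e^(−0.06)·[0.2270·49.7077 + 0.7730·12.6562] = 19.8410
Node d (S = 66.5): V_d = e^(−0.06)·[0.2270·12.6562 + 0.7730·1.1302] = 3.5287
Node 0 (S = 70): V_0 = e^(−0.06)·[0.2270·19.8410 + 0.7730·3.5287] = 6.8109

$6.81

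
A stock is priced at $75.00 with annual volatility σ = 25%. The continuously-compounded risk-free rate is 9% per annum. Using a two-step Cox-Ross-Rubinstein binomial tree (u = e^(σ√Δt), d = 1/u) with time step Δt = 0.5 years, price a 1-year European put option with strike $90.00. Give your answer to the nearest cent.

CRR parameters: u = e^(σ√Δt) = e^(0.25·√0.5) = 1.1934, d = 1/u = 0.8380
Per-period rate: rΔt = 0.09·0.5 = 0.045, so R = e^0.045 = 1.0460
Risk-neutral probability p = (e^0.045 − 0.8380)/(1.1934 − 0.8380) = 0.2081/0.3554 = 0.5854
Terminal stock prices: S_uu = 106.8, S_ud = 75, S_dd = 52.66
Terminal payoffs (K − S): max(-16.81, 0) = 0, max(15, 0) = 15, max(37.34, 0) = 37.34
Node u (S = 89.5): V_u = e^(−0.045)·[0.5854·0.0000 + 0.4146·15.0000] = 5.9449
Node d (S = 62.85): V_d = e^(−0.045)·[0.5854·15.0000 + 0.4146·37.3359] = 23.1923
Node 0 (S = 75): V_0 = e^(−0.045)·[0.5854·5.9449 + 0.4146·23.1923] = 12.5189

$12.52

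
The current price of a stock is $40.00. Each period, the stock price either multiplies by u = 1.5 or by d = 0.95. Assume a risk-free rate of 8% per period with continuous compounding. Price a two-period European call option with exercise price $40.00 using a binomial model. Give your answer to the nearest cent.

$7.82

Risk-neutral probability p = (e^0.08 − 0.95)/(1.5 − 0.95) = 0.1333/0.5500 = 0.2423
Terminal stock prices: S_uu = 90, S_ud = 57, S_dd = 36.1
Terminal payoffs (S − K): max(50, 0) = 50, max(17, 0) = 17, max(-3.9, 0) = 0
Node u (S = 60): V_u = e^(−0.08)·[0.2423·50.0000 + 0.7577·17.0000] = 23.0753
Node d (S = 38): V_d = e^(−0.08)·[0.2423·17.0000 + 0.7577·0.0000] = 3.8030
Node 0 (S = 40): V_0 = e^(−0.08)·[0.2423·23.0753 + 0.7577·3.8030] = 7.8220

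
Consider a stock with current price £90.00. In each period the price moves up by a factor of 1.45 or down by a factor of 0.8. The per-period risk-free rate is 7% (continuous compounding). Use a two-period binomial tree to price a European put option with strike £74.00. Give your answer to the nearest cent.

Risk-neutral probability p = (e^0.07 − 0.8)/(1.45 − 0.8) = 0.2725/0.6500 = 0.4192
Terminal stock prices: S_uu = 189.2, S_ud = 104.4, S_dd = 57.6
Terminal payoffs (K − S): max(-115.2, 0) = 0, max(-30.4, 0) = 0, max(16.4, 0) = 16.4
Node u (S = 130.5): V_u = e^(−0.07)·[0.4192·0.0000 + 0.5808·0.0000] = 0.0000
Node d (S = 72): V_d = e^(−0.07)·[0.4192·0.0000 + 0.5808·16.4000] = 8.8805
Node 0 (S = 90): V_0 = e^(−0.07)·[0.4192·0.0000 + 0.5808·8.8805] = 4.8087

£4.81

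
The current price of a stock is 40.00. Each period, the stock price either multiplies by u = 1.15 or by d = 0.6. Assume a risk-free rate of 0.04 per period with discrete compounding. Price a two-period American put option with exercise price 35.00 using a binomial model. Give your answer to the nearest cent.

3.21

Risk-neutral probability p = (1 + 0.04 − 0.6)/(1.15 − 0.6) = 0.4400/0.5500 = 0.8000
Terminal stock prices: S_uu = 52.9, S_ud = 27.6, S_dd = 14.4
Terminal payoffs (K − S): max(-17.9, 0) = 0, max(7.4, 0) = 7.4, max(20.6, 0) = 20.6
Node u (S = 46): continuation = 1/1.04·[0.8000·0.0000 + 0.2000·7.4000] = 1.4231; exercise value = 0.0000 ≤ continuation, so V_u = 1.4231
Node d (S = 24): continuation = 1/1.04·[0.8000·7.4000 + 0.2000·20.6000] = 9.6538; exercise value = 11.0000 > continuation, so V_d = 11.0000 (exercise)
Node 0 (S = 40): continuation = 1/1.04·[0.8000·1.4231 + 0.2000·11.0000] = 3.2101; exercise value = 0.0000 ≤ continuation, so V_0 = 3.2101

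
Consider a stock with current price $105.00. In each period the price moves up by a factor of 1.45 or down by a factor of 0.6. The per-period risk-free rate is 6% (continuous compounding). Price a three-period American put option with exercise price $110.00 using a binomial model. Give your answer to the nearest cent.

Risk-neutral probability p = (e^0.06 − 0.6)/(1.45 − 0.6) = 0.4618/0.8500 = 0.5433
Terminal stock prices: S_uuu = 320.1, S_uud = 132.5, S_udd = 54.81, S_ddd = 22.68
Terminal payoffs (K − S): max(-210.1, 0) = 0, max(-22.46, 0) = 0, max(55.19, 0) = 55.19, max(87.32, 0) = 87.32
Node uu (S = 220.8): continuation = e^(−0.06)·[0.5433·0.0000 + 0.4567·0.0000] = 0.0000; exercise value = 0.0000 ≤ continuation, so V_uu = 0.0000
Node ud (S = 91.35): continuation = e^(−0.06)·[0.5433·0.0000 + 0.4567·55.1900] = 23.7355; exercise value = 18.6500 ≤ continuation, so V_ud = 23.7355
Node dd (S = 37.8): continuation = e^(−0.06)·[0.5433·55.1900 + 0.4567·87.3200] = 65.7941; exercise value = 72.2000 > continuation, so V_dd = 72.2000 (exercise)
Node u (S = 152.2): continuation = e^(−0.06)·[0.5433·0.0000 + 0.4567·23.7355] = 10.2079; exercise value = 0.0000 ≤ continuation, so V_u = 10.2079
Node d (S = 63): continuation = e^(−0.06)·[0.5433·23.7355 + 0.4567·72.2000] = 43.1963; exercise value = 47.0000 > continuation, so V_d = 47.0000 (exercise)
Node 0 (S = 105): continuation = e^(−0.06)·[0.5433·10.2079 + 0.4567·47.0000] = 25.4366; exercise value = 5.0000 ≤ continuation, so V_0 = 25.4366

$25.44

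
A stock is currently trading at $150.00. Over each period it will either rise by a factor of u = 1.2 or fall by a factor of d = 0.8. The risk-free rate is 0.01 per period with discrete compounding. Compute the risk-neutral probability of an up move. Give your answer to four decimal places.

Risk-neutral probability p = (1 + 0.01 − 0.8)/(1.2 − 0.8) = 0.2100/0.4000 = 0.5250

p = 0.5250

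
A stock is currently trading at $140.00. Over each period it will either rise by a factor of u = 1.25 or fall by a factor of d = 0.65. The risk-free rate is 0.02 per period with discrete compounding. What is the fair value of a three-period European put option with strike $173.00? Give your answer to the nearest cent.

$45.22

Risk-neutral probability p = (1 + 0.02 − 0.65)/(1.25 − 0.65) = 0.3700/0.6000 = 0.6167
Terminal stock prices: S_uuu = 273.4, S_uud = 142.2, S_udd = 73.94, S_ddd = 38.45
Terminal payoffs (K − S): max(-100.4, 0) = 0, max(30.81, 0) = 30.81, max(99.06, 0) = 99.06, max(134.6, 0) = 134.6
Node uu (S = 218.8): V_uu = 1/1.02·[0.6167·0.0000 + 0.3833·30.8125] = 11.5799
Node ud (S = 113.8): V_ud = 1/1.02·[0.6167·30.8125 + 0.3833·99.0625] = 55.8578
Node dd (S = 59.15): V_dd = 1/1.02·[0.6167·99.0625 + 0.3833·134.5525] = 110.4578
Node u (S = 175): V_u = 1/1.02·[0.6167·11.5799 + 0.3833·55.8578] = 27.9932
Node d (S = 91): V_d = 1/1.02·[0.6167·55.8578 + 0.3833·110.4578] = 75.2822
Node 0 (S = 140): V_0 = 1/1.02·[0.6167·27.9932 + 0.3833·75.2822] = 45.2163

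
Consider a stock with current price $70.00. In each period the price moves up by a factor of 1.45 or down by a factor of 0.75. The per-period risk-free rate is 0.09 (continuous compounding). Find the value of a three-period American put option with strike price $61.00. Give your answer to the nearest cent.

Risk-neutral probability p = (e^0.09 − 0.75)/(1.45 − 0.75) = 0.3442/0.7000 = 0.4917
Terminal stock prices: S_uuu = 213.4, S_uud = 110.4, S_udd = 57.09, S_ddd = 29.53
Terminal payoffs (K − S): max(-152.4, 0) = 0, max(-49.38, 0) = 0, max(3.906, 0) = 3.906, max(31.47, 0) = 31.47
Node uu (S = 147.2): continuation = e^(−0.09)·[0.4917·0.0000 + 0.5083·0.0000] = 0.0000; exercise value = 0.0000 ≤ continuation, so V_uu = 0.0000
Node ud (S = 76.12): continuation = e^(−0.09)·[0.4917·0.0000 + 0.5083·3.9062] = 1.8147; exercise value = 0.0000 ≤ continuation, so V_ud = 1.8147
Node dd (S = 39.38): continuation = e^(−0.09)·[0.4917·3.9062 + 0.5083·31.4688] = 16.3748; exercise value = 21.6250 > continuation, so V_dd = 21.6250 (exercise)
Node u (S = 101.5): continuation = e^(−0.09)·[0.4917·0.0000 + 0.5083·1.8147] = 0.8431; exercise value = 0.0000 ≤ continuation, so V_u = 0.8431
Node d (S = 52.5): continuation = e^(−0.09)·[0.4917·1.8147 + 0.5083·21.6250] = 10.8618; exercise value = 8.5000 ≤ continuation, so V_d = 10.8618
Node 0 (S = 70): continuation = e^(−0.09)·[0.4917·0.8431 + 0.5083·10.8618] = 5.4249; exercise value = 0.0000 ≤ continuation, so V_0 = 5.4249

$5.42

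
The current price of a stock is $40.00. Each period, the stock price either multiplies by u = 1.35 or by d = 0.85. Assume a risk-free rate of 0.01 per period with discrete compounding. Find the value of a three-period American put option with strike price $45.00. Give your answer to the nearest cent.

Risk-neutral probability p = (1 + 0.01 − 0.85)/(1.35 − 0.85) = 0.1600/0.5000 = 0.3200
Terminal stock prices: S_uuu = 98.42, S_uud = 61.97, S_udd = 39.01, S_ddd = 24.56
Terminal payoffs (K − S): max(-53.42, 0) = 0, max(-16.97, 0) = 0, max(5.985, 0) = 5.985, max(20.44, 0) = 20.44
Node uu (S = 72.9): continuation = 1/1.01·[0.3200·0.0000 + 0.6800·0.0000] = 0.0000; exercise value = 0.0000 ≤ continuation, so V_uu = 0.0000
Node ud (S = 45.9): continuation = 1/1.01·[0.3200·0.0000 + 0.6800·5.9850] = 4.0295; exercise value = 0.0000 ≤ continuation, so V_ud = 4.0295
Node dd (S = 28.9): continuation = 1/1.01·[0.3200·5.9850 + 0.6800·20.4350] = 15.6545; exercise value = 16.1000 > continuation, so V_dd = 16.1000 (exercise)
Node u (S = 54): continuation = 1/1.01·[0.3200·0.0000 + 0.6800·4.0295] = 2.7129; exercise value = 0.0000 ≤ continuation, so V_u = 2.7129
Node d (S = 34): continuation = 1/1.01·[0.3200·4.0295 + 0.6800·16.1000] = 12.1163; exercise value = 11.0000 ≤ continuation, so V_d = 12.1163
Node 0 (S = 40): continuation = 1/1.01·[0.3200·2.7129 + 0.6800·12.1163] = 9.0170; exercise value = 5.0000 ≤ continuation, so V_0 = 9.0170

$9.02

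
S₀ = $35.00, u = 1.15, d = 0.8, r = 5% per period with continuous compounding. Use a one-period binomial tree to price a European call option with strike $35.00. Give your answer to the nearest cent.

$3.59

Risk-neutral probability p = (e^0.05 − 0.8)/(1.15 − 0.8) = 0.2513/0.3500 = 0.7179
Terminal stock prices: S_u = 40.25, S_d = 28
Terminal payoffs (S − K): max(5.25, 0) = 5.25, max(-7, 0) = 0
Node 0 (S = 35): V_0 = e^(−0.05)·[0.7179·5.2500 + 0.2821·0.0000] = 3.5852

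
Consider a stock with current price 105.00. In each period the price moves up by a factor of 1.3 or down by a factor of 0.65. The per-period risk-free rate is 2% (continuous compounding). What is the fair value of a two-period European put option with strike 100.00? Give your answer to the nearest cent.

Risk-neutral probability p = (e^0.02 − 0.65)/(1.3 − 0.65) = 0.3702/0.6500 = 0.5695
Terminal stock prices: S_uu = 177.5, S_ud = 88.73, S_dd = 44.36
Terminal payoffs (K − S): max(-77.45, 0) = 0, max(11.27, 0) = 11.27, max(55.64, 0) = 55.64
Node u (S = 136.5): V_u = e^(−0.02)·[0.5695·0.0000 + 0.4305·11.2750] = 4.7573
Node d (S = 68.25): V_d = e^(−0.02)·[0.5695·11.2750 + 0.4305·55.6375] = 29.7699
Node 0 (S = 105): V_0 = e^(−0.02)·[0.5695·4.7573 + 0.4305·29.7699] = 15.2168

15.22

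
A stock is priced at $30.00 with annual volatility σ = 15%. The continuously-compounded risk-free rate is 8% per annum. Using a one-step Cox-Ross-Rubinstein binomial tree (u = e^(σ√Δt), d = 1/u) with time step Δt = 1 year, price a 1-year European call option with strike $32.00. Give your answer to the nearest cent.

$1.95

CRR parameters: u = e^(σ√Δt) = e^(0.15·√1) = 1.1618, d = 1/u = 0.8607
Per-period rate: rΔt = 0.08·1 = 0.08, so R = e^0.08 = 1.0833
Risk-neutral probability p = (e^0.08 − 0.8607)/(1.1618 − 0.8607) = 0.2226/0.3011 = 0.7392
Terminal stock prices: S_u = 34.86, S_d = 25.82
Terminal payoffs (S − K): max(2.855, 0) = 2.855, max(-6.179, 0) = 0
Node 0 (S = 30): V_0 = e^(−0.08)·[0.7392·2.8550 + 0.2608·0.0000] = 1.9481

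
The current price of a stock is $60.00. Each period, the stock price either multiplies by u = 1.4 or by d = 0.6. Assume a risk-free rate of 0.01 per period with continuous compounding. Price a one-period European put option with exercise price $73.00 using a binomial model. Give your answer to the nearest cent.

$17.86

Risk-neutral probability p = (e^0.01 − 0.6)/(1.4 − 0.6) = 0.4101/0.8000 = 0.5126
Terminal stock prices: S_u = 84, S_d = 36
Terminal payoffs (K − S): max(-11, 0) = 0, max(37, 0) = 37
Node 0 (S = 60): V_0 = e^(−0.01)·[0.5126·0.0000 + 0.4874·37.0000] = 17.8557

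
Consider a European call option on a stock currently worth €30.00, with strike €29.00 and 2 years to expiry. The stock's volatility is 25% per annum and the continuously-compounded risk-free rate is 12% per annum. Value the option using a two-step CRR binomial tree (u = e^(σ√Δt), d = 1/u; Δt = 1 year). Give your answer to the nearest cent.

CRR parameters: u = e^(σ√Δt) = e^(0.25·√1) = 1.2840, d = 1/u = 0.7788
Per-period rate: rΔt = 0.12·1 = 0.12, so R = e^0.12 = 1.1275
Risk-neutral probability p = (e^0.12 − 0.7788)/(1.2840 − 0.7788) = 0.3487/0.5052 = 0.6902
Terminal stock prices: S_uu = 49.46, S_ud = 30, S_dd = 18.2
Terminal payoffs (S − K): max(20.46, 0) = 20.46, max(1, 0) = 1, max(-10.8, 0) = 0
Node u (S = 38.52): V_u = e^(−0.12)·[0.6902·20.4616 + 0.3098·1.0000] = 12.8001
Node d (S = 23.36): V_d = e^(−0.12)·[0.6902·1.0000 + 0.3098·0.0000] = 0.6121
Node 0 (S = 30): V_0 = e^(−0.12)·[0.6902·12.8001 + 0.3098·0.6121] = 8.0036

€8.00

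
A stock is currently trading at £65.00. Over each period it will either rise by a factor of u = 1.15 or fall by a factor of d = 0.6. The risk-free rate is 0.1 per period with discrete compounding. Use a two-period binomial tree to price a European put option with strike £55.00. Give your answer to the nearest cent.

£1.60

Risk-neutral probability p = (1 + 0.1 − 0.6)/(1.15 − 0.6) = 0.5000/0.5500 = 0.9091
Terminal stock prices: S_uu = 85.96, S_ud = 44.85, S_dd = 23.4
Terminal payoffs (K − S): max(-30.96, 0) = 0, max(10.15, 0) = 10.15, max(31.6, 0) = 31.6
Node u (S = 74.75): V_u = 1/1.1·[0.9091·0.0000 + 0.0909·10.1500] = 0.8388
Node d (S = 39): V_d = 1/1.1·[0.9091·10.1500 + 0.0909·31.6000] = 11.0000
Node 0 (S = 65): V_0 = 1/1.1·[0.9091·0.8388 + 0.0909·11.0000] = 1.6023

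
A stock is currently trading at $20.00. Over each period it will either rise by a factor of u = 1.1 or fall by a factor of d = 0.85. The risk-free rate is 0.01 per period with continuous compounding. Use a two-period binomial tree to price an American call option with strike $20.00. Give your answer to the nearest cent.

$1.69

Risk-neutral probability p = (e^0.01 − 0.85)/(1.1 − 0.85) = 0.1601/0.2500 = 0.6402
Terminal stock prices: S_uu = 24.2, S_ud = 18.7, S_dd = 14.45
Terminal payoffs (S − K): max(4.2, 0) = 4.2, max(-1.3, 0) = 0, max(-5.55, 0) = 0
Node u (S = 22): continuation = e^(−0.01)·[0.6402·4.2000 + 0.3598·0.0000] = 2.6621; exercise value = 2.0000 ≤ continuation, so V_u = 2.6621
Node d (S = 17): continuation = e^(−0.01)·[0.6402·0.0000 + 0.3598·0.0000] = 0.0000; exercise value = 0.0000 ≤ continuation, so V_d = 0.0000
Node 0 (S = 20): continuation = e^(−0.01)·[0.6402·2.6621 + 0.3598·0.0000] = 1.6873; exercise value = 0.0000 ≤ continuation, so V_0 = 1.6873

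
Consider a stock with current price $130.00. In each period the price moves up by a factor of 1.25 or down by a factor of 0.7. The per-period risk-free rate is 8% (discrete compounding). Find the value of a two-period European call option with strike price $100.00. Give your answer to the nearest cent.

$47.24

Risk-neutral probability p = (1 + 0.08 − 0.7)/(1.25 − 0.7) = 0.3800/0.5500 = 0.6909
Terminal stock prices: S_uu = 203.1, S_ud = 113.7, S_dd = 63.7
Terminal payoffs (S − K): max(103.1, 0) = 103.1, max(13.75, 0) = 13.75, max(-36.3, 0) = 0
Node u (S = 162.5): V_u = 1/1.08·[0.6909·103.1250 + 0.3091·13.7500] = 69.9074
Node d (S = 91): V_d = 1/1.08·[0.6909·13.7500 + 0.3091·0.0000] = 8.7963
Node 0 (S = 130): V_0 = 1/1.08·[0.6909·69.9074 + 0.3091·8.7963] = 47.2394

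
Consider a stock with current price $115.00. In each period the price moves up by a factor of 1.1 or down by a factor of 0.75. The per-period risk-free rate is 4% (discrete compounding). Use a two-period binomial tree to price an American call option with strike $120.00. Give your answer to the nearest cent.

$12.16

Risk-neutral probability p = (1 + 0.04 − 0.75)/(1.1 − 0.75) = 0.2900/0.3500 = 0.8286
Terminal stock prices: S_uu = 139.2, S_ud = 94.88, S_dd = 64.69
Terminal payoffs (S − K): max(19.15, 0) = 19.15, max(-25.12, 0) = 0, max(-55.31, 0) = 0
Node u (S = 126.5): continuation = 1/1.04·[0.8286·19.1500 + 0.1714·0.0000] = 15.2569; exercise value = 6.5000 ≤ continuation, so V_u = 15.2569
Node d (S = 86.25): continuation = 1/1.04·[0.8286·0.0000 + 0.1714·0.0000] = 0.0000; exercise value = 0.0000 ≤ continuation, so V_d = 0.0000
Node 0 (S = 115): continuation = 1/1.04·[0.8286·15.2569 + 0.1714·0.0000] = 12.1552; exercise value = 0.0000 ≤ continuation, so V_0 = 12.1552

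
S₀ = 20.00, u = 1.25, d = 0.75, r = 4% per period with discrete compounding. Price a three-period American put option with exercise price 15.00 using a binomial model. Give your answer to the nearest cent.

0.78

Risk-neutral probability p = (1 + 0.04 − 0.75)/(1.25 − 0.75) = 0.2900/0.5000 = 0.5800
Terminal stock prices: S_uuu = 39.06, S_uud = 23.44, S_udd = 14.06, S_ddd = 8.438
Terminal payoffs (K − S): max(-24.06, 0) = 0, max(-8.438, 0) = 0, max(0.9375, 0) = 0.9375, max(6.562, 0) = 6.562
Node uu (S = 31.25): continuation = 1/1.04·[0.5800·0.0000 + 0.4200·0.0000] = 0.0000; exercise value = 0.0000 ≤ continuation, so V_uu = 0.0000
Node ud (S = 18.75): continuation = 1/1.04·[0.5800·0.0000 + 0.4200·0.9375] = 0.3786; exercise value = 0.0000 ≤ continuation, so V_ud = 0.3786
Node dd (S = 11.25): continuation = 1/1.04·[0.5800·0.9375 + 0.4200·6.5625] = 3.1731; exercise value = 3.7500 > continuation, so V_dd = 3.7500 (exercise)
Node u (S = 25): continuation = 1/1.04·[0.5800·0.0000 + 0.4200·0.3786] = 0.1529; exercise value = 0.0000 ≤ continuation, so V_u = 0.1529
Node d (S = 15): continuation = 1/1.04·[0.5800·0.3786 + 0.4200·3.7500] = 1.7256; exercise value = 0.0000 ≤ continuation, so V_d = 1.7256
Node 0 (S = 20): continuation = 1/1.04·[0.5800·0.1529 + 0.4200·1.7256] = 0.7821; exercise value = 0.0000 ≤ continuation, so V_0 = 0.7821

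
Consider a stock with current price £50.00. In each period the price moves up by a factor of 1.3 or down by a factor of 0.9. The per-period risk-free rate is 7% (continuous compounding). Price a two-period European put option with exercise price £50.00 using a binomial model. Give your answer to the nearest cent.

£2.67

Risk-neutral probability p = (e^0.07 − 0.9)/(1.3 − 0.9) = 0.1725/0.4000 = 0.4313
Terminal stock prices: S_uu = 84.5, S_ud = 58.5, S_dd = 40.5
Terminal payoffs (K − S): max(-34.5, 0) = 0, max(-8.5, 0) = 0, max(9.5, 0) = 9.5
Node u (S = 65): V_u = e^(−0.07)·[0.4313·0.0000 + 0.5687·0.0000] = 0.0000
Node d (S = 45): V_d = e^(−0.07)·[0.4313·0.0000 + 0.5687·9.5000] = 5.0377
Node 0 (S = 50): V_0 = e^(−0.07)·[0.4313·0.0000 + 0.5687·5.0377] = 2.6714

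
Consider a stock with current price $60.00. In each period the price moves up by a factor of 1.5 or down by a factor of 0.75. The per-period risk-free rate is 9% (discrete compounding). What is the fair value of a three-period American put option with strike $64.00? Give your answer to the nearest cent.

$10.93

Risk-neutral probability p = (1 + 0.09 − 0.75)/(1.5 − 0.75) = 0.3400/0.7500 = 0.4533
Terminal stock prices: S_uuu = 202.5, S_uud = 101.2, S_udd = 50.62, S_ddd = 25.31
Terminal payoffs (K − S): max(-138.5, 0) = 0, max(-37.25, 0) = 0, max(13.38, 0) = 13.38, max(38.69, 0) = 38.69
Node uu (S = 135): continuation = 1/1.09·[0.4533·0.0000 + 0.5467·0.0000] = 0.0000; exercise value = 0.0000 ≤ continuation, so V_uu = 0.0000
Node ud (S = 67.5): continuation = 1/1.09·[0.4533·0.0000 + 0.5467·13.3750] = 6.7080; exercise value = 0.0000 ≤ continuation, so V_ud = 6.7080
Node dd (S = 33.75): continuation = 1/1.09·[0.4533·13.3750 + 0.5467·38.6875] = 24.9656; exercise value = 30.2500 > continuation, so V_dd = 30.2500 (exercise)
Node u (S = 90): continuation = 1/1.09·[0.4533·0.0000 + 0.5467·6.7080] = 3.3642; exercise value = 0.0000 ≤ continuation, so V_u = 3.3642
Node d (S = 45): continuation = 1/1.09·[0.4533·6.7080 + 0.5467·30.2500] = 17.9611; exercise value = 19.0000 > continuation, so V_d = 19.0000 (exercise)
Node 0 (S = 60): continuation = 1/1.09·[0.4533·3.3642 + 0.5467·19.0000] = 10.9282; exercise value = 4.0000 ≤ continuation, so V_0 = 10.9282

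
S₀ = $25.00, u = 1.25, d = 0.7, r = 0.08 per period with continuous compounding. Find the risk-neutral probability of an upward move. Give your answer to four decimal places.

Risk-neutral probability p = (e^0.08 − 0.7)/(1.25 − 0.7) = 0.3833/0.5500 = 0.6969

p = 0.6969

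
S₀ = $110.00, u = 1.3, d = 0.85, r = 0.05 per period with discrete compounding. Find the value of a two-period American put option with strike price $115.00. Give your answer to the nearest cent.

Risk-neutral probability p = (1 + 0.05 − 0.85)/(1.3 − 0.85) = 0.2000/0.4500 = 0.4444
Terminal stock prices: S_uu = 185.9, S_ud = 121.5, S_dd = 79.47
Terminal payoffs (K − S): max(-70.9, 0) = 0, max(-6.55, 0) = 0, max(35.53, 0) = 35.53
Node u (S = 143): continuation = 1/1.05·[0.4444·0.0000 + 0.5556·0.0000] = 0.0000; exercise value = 0.0000 ≤ continuation, so V_u = 0.0000
Node d (S = 93.5): continuation = 1/1.05·[0.4444·0.0000 + 0.5556·35.5250] = 18.7963; exercise value = 21.5000 > continuation, so V_d = 21.5000 (exercise)
Node 0 (S = 110): continuation = 1/1.05·[0.4444·0.0000 + 0.5556·21.5000] = 11.3757; exercise value = 5.0000 ≤ continuation, so V_0 = 11.3757

$11.38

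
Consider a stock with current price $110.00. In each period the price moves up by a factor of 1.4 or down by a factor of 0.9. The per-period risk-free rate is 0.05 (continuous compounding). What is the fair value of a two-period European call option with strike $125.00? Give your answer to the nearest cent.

Risk-neutral probability p = (e^0.05 − 0.9)/(1.4 − 0.9) = 0.1513/0.5000 = 0.3025
Terminal stock prices: S_uu = 215.6, S_ud = 138.6, S_dd = 89.1
Terminal payoffs (S − K): max(90.6, 0) = 90.6, max(13.6, 0) = 13.6, max(-35.9, 0) = 0
Node u (S = 154): V_u = e^(−0.05)·[0.3025·90.6000 + 0.6975·13.6000] = 35.0963
Node d (S = 99): V_d = e^(−0.05)·[0.3025·13.6000 + 0.6975·0.0000] = 3.9139
Node 0 (S = 110): V_0 = e^(−0.05)·[0.3025·35.0963 + 0.6975·3.9139] = 12.6969

$12.70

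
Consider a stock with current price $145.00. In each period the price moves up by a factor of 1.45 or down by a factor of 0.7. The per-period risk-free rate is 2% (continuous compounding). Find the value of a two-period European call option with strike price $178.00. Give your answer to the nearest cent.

$22.22

Risk-neutral probability p = (e^0.02 − 0.7)/(1.45 − 0.7) = 0.3202/0.7500 = 0.4269
Terminal stock prices: S_uu = 304.9, S_ud = 147.2, S_dd = 71.05
Terminal payoffs (S − K): max(126.9, 0) = 126.9, max(-30.83, 0) = 0, max(-107, 0) = 0
Node u (S = 210.2): V_u = e^(−0.02)·[0.4269·126.8625 + 0.5731·0.0000] = 53.0896
Node d (S = 101.5): V_d = e^(−0.02)·[0.4269·0.0000 + 0.5731·0.0000] = 0.0000
Node 0 (S = 145): V_0 = e^(−0.02)·[0.4269·53.0896 + 0.5731·0.0000] = 22.2170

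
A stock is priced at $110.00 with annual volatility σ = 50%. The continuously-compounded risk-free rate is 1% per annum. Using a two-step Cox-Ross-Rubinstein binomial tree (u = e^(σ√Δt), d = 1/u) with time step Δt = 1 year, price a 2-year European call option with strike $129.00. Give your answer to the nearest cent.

CRR parameters: u = e^(σ√Δt) = e^(0.5·√1) = 1.6487, d = 1/u = 0.6065
Per-period rate: rΔt = 0.01·1 = 0.01, so R = e^0.01 = 1.0101
Risk-neutral probability p = (e^0.01 − 0.6065)/(1.6487 − 0.6065) = 0.4035/1.0422 = 0.3872
Terminal stock prices: S_uu = 299, S_ud = 110, S_dd = 40.47
Terminal payoffs (S − K): max(170, 0) = 170, max(-19, 0) = 0, max(-88.53, 0) = 0
Node u (S = 181.4): V_u = e^(−0.01)·[0.3872·170.0110 + 0.6128·0.0000] = 65.1706
Node d (S = 66.72): V_d = e^(−0.01)·[0.3872·0.0000 + 0.6128·0.0000] = 0.0000
Node 0 (S = 110): V_0 = e^(−0.01)·[0.3872·65.1706 + 0.6128·0.0000] = 24.9819

$24.98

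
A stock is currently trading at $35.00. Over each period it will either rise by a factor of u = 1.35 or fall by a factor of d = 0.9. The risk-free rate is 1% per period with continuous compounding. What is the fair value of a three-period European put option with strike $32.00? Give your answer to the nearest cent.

Risk-neutral probability p = (e^0.01 − 0.9)/(1.35 − 0.9) = 0.1101/0.4500 = 0.2446
Terminal stock prices: S_uuu = 86.11, S_uud = 57.41, S_udd = 38.27, S_ddd = 25.52
Terminal payoffs (K − S): max(-54.11, 0) = 0, max(-25.41, 0) = 0, max(-6.273, 0) = 0, max(6.485, 0) = 6.485
Node uu (S = 63.79): V_uu = e^(−0.01)·[0.2446·0.0000 + 0.7554·0.0000] = 0.0000
Node ud (S = 42.52): V_ud = e^(−0.01)·[0.2446·0.0000 + 0.7554·0.0000] = 0.0000
Node dd (S = 28.35): V_dd = e^(−0.01)·[0.2446·0.0000 + 0.7554·6.4850] = 4.8503
Node u (S = 47.25): V_u = e^(−0.01)·[0.2446·0.0000 + 0.7554·0.0000] = 0.0000
Node d (S = 31.5): V_d = e^(−0.01)·[0.2446·0.0000 + 0.7554·4.8503] = 3.6277
Node 0 (S = 35): V_0 = e^(−0.01)·[0.2446·0.0000 + 0.7554·3.6277] = 2.7132

$2.71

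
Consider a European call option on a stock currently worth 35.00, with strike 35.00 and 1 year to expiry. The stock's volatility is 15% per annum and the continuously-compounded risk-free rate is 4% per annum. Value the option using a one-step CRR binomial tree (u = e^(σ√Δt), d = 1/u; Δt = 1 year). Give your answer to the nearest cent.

3.25

CRR parameters: u = e^(σ√Δt) = e^(0.15·√1) = 1.1618, d = 1/u = 0.8607
Per-period rate: rΔt = 0.04·1 = 0.04, so R = e^0.04 = 1.0408
Risk-neutral probability p = (e^0.04 − 0.8607)/(1.1618 − 0.8607) = 0.1801/0.3011 = 0.5981
Terminal stock prices: S_u = 40.66, S_d = 30.12
Terminal payoffs (S − K): max(5.664, 0) = 5.664, max(-4.875, 0) = 0
Node 0 (S = 35): V_0 = e^(−0.04)·[0.5981·5.6642 + 0.4019·0.0000] = 3.2549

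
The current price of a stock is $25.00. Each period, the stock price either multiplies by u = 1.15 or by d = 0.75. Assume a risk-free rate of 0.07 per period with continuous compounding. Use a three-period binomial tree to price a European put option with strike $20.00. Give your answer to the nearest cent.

Risk-neutral probability p = (e^0.07 − 0.75)/(1.15 − 0.75) = 0.3225/0.4000 = 0.8063
Terminal stock prices: S_uuu = 38.02, S_uud = 24.8, S_udd = 16.17, S_ddd = 10.55
Terminal payoffs (K − S): max(-18.02, 0) = 0, max(-4.797, 0) = 0, max(3.828, 0) = 3.828, max(9.453, 0) = 9.453
Node uu (S = 33.06): V_uu = e^(−0.07)·[0.8063·0.0000 + 0.1937·0.0000] = 0.0000
Node ud (S = 21.56): V_ud = e^(−0.07)·[0.8063·0.0000 + 0.1937·3.8281] = 0.6915
Node dd (S = 14.06): V_dd = e^(−0.07)·[0.8063·3.8281 + 0.1937·9.4531] = 4.5854
Node u (S = 28.75): V_u = e^(−0.07)·[0.8063·0.0000 + 0.1937·0.6915] = 0.1249
Node d (S = 18.75): V_d = e^(−0.07)·[0.8063·0.6915 + 0.1937·4.5854] = 1.3481
Node 0 (S = 25): V_0 = e^(−0.07)·[0.8063·0.1249 + 0.1937·1.3481] = 0.3374

$0.34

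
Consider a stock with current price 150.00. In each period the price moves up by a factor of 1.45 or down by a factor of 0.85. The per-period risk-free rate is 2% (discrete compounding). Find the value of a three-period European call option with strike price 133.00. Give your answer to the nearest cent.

Risk-neutral probability p = (1 + 0.02 − 0.85)/(1.45 − 0.85) = 0.1700/0.6000 = 0.2833
Terminal stock prices: S_uuu = 457.3, S_uud = 268.1, S_udd = 157.1, S_ddd = 92.12
Terminal payoffs (S − K): max(324.3, 0) = 324.3, max(135.1, 0) = 135.1, max(24.14, 0) = 24.14, max(-40.88, 0) = 0
Node uu (S = 315.4): V_uu = 1/1.02·[0.2833·324.2937 + 0.7167·135.0687] = 184.9828
Node ud (S = 184.9): V_ud = 1/1.02·[0.2833·135.0687 + 0.7167·24.1437] = 54.4828
Node dd (S = 108.4): V_dd = 1/1.02·[0.2833·24.1437 + 0.7167·0.0000] = 6.7066
Node u (S = 217.5): V_u = 1/1.02·[0.2833·184.9828 + 0.7167·54.4828] = 89.6646
Node d (S = 127.5): V_d = 1/1.02·[0.2833·54.4828 + 0.7167·6.7066] = 19.8463
Node 0 (S = 150): V_0 = 1/1.02·[0.2833·89.6646 + 0.7167·19.8463] = 38.8511

38.85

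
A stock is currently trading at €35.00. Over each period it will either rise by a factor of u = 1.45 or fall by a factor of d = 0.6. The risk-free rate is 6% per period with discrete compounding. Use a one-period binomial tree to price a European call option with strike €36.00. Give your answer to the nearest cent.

Risk-neutral probability p = (1 + 0.06 − 0.6)/(1.45 − 0.6) = 0.4600/0.8500 = 0.5412
Terminal stock prices: S_u = 50.75, S_d = 21
Terminal payoffs (S − K): max(14.75, 0) = 14.75, max(-15, 0) = 0
Node 0 (S = 35): V_0 = 1/1.06·[0.5412·14.7500 + 0.4588·0.0000] = 7.5305

€7.53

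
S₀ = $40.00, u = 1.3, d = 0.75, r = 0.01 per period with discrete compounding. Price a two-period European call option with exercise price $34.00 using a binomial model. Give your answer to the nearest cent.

Risk-neutral probability p = (1 + 0.01 − 0.75)/(1.3 − 0.75) = 0.2600/0.5500 = 0.4727
Terminal stock prices: S_uu = 67.6, S_ud = 39, S_dd = 22.5
Terminal payoffs (S − K): max(33.6, 0) = 33.6, max(5, 0) = 5, max(-11.5, 0) = 0
Node u (S = 52): V_u = 1/1.01·[0.4727·33.6000 + 0.5273·5.0000] = 18.3366
Node d (S = 30): V_d = 1/1.01·[0.4727·5.0000 + 0.5273·0.0000] = 2.3402
Node 0 (S = 40): V_0 = 1/1.01·[0.4727·18.3366 + 0.5273·2.3402] = 9.8041

$9.80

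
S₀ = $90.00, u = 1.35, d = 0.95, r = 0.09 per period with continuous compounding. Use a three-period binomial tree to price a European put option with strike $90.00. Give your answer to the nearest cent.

Risk-neutral probability p = (e^0.09 − 0.95)/(1.35 − 0.95) = 0.1442/0.4000 = 0.3604
Terminal stock prices: S_uuu = 221.4, S_uud = 155.8, S_udd = 109.7, S_ddd = 77.16
Terminal payoffs (K − S): max(-131.4, 0) = 0, max(-65.82, 0) = 0, max(-19.65, 0) = 0, max(12.84, 0) = 12.84
Node uu (S = 164): V_uu = e^(−0.09)·[0.3604·0.0000 + 0.6396·0.0000] = 0.0000
Node ud (S = 115.4): V_ud = e^(−0.09)·[0.3604·0.0000 + 0.6396·0.0000] = 0.0000
Node dd (S = 81.22): V_dd = e^(−0.09)·[0.3604·0.0000 + 0.6396·12.8363] = 7.5030
Node u (S = 121.5): V_u = e^(−0.09)·[0.3604·0.0000 + 0.6396·0.0000] = 0.0000
Node d (S = 85.5): V_d = e^(−0.09)·[0.3604·0.0000 + 0.6396·7.5030] = 4.3856
Node 0 (S = 90): V_0 = e^(−0.09)·[0.3604·0.0000 + 0.6396·4.3856] = 2.5635

$2.56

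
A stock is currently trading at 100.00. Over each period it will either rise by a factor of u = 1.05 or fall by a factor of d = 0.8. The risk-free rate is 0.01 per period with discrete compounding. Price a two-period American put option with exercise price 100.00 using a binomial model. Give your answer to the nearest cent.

Risk-neutral probability p = (1 + 0.01 − 0.8)/(1.05 − 0.8) = 0.2100/0.2500 = 0.8400
Terminal stock prices: S_uu = 110.2, S_ud = 84, S_dd = 64
Terminal payoffs (K − S): max(-10.25, 0) = 0, max(16, 0) = 16, max(36, 0) = 36
Node u (S = 105): continuation = 1/1.01·[0.8400·0.0000 + 0.1600·16.0000] = 2.5347; exercise value = 0.0000 ≤ continuation, so V_u = 2.5347
Node d (S = 80): continuation = 1/1.01·[0.8400·16.0000 + 0.1600·36.0000] = 19.0099; exercise value = 20.0000 > continuation, so V_d = 20.0000 (exercise)
Node 0 (S = 100): continuation = 1/1.01·[0.8400·2.5347 + 0.1600·20.0000] = 5.2763; exercise value = 0.0000 ≤ continuation, so V_0 = 5.2763

5.28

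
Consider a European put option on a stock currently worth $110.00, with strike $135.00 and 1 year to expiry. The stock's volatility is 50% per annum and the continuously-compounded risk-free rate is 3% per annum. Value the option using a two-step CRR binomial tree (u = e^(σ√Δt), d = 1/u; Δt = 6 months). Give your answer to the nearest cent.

$37.07

CRR parameters: u = e^(σ√Δt) = e^(0.5·√0.5) = 1.4241, d = 1/u = 0.7022
Per-period rate: rΔt = 0.03·0.5 = 0.015, so R = e^0.015 = 1.0151
Risk-neutral probability p = (e^0.015 − 0.7022)/(1.4241 − 0.7022) = 0.3129/0.7219 = 0.4335
Terminal stock prices: S_uu = 223.1, S_ud = 110, S_dd = 54.24
Terminal payoffs (K − S): max(-88.09, 0) = 0, max(25, 0) = 25, max(80.76, 0) = 80.76
Node u (S = 156.7): V_u = e^(−0.015)·[0.4335·0.0000 + 0.5665·25.0000] = 13.9528
Node d (S = 77.24): V_d = e^(−0.015)·[0.4335·25.0000 + 0.5665·80.7624] = 55.7494
Node 0 (S = 110): V_0 = e^(−0.015)·[0.4335·13.9528 + 0.5665·55.7494] = 37.0721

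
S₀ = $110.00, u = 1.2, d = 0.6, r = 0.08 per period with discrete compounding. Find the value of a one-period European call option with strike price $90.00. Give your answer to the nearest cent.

$31.11

Risk-neutral probability p = (1 + 0.08 − 0.6)/(1.2 − 0.6) = 0.4800/0.6000 = 0.8000
Terminal stock prices: S_u = 132, S_d = 66
Terminal payoffs (S − K): max(42, 0) = 42, max(-24, 0) = 0
Node 0 (S = 110): V_0 = 1/1.08·[0.8000·42.0000 + 0.2000·0.0000] = 31.1111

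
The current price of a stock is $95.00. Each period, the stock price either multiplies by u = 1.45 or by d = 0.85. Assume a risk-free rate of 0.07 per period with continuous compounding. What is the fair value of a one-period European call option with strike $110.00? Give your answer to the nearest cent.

$9.60

Risk-neutral probability p = (e^0.07 − 0.85)/(1.45 − 0.85) = 0.2225/0.6000 = 0.3708
Terminal stock prices: S_u = 137.8, S_d = 80.75
Terminal payoffs (S − K): max(27.75, 0) = 27.75, max(-29.25, 0) = 0
Node 0 (S = 95): V_0 = e^(−0.07)·[0.3708·27.7500 + 0.6292·0.0000] = 9.5953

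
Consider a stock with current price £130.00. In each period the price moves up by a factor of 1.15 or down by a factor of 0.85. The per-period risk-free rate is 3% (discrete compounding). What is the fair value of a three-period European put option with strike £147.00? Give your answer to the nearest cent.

Risk-neutral probability p = (1 + 0.03 − 0.85)/(1.15 − 0.85) = 0.1800/0.3000 = 0.6000
Terminal stock prices: S_uuu = 197.7, S_uud = 146.1, S_udd = 108, S_ddd = 79.84
Terminal payoffs (K − S): max(-50.71, 0) = 0, max(0.8638, 0) = 0.8638, max(38.99, 0) = 38.99, max(67.16, 0) = 67.16
Node uu (S = 171.9): V_uu = 1/1.03·[0.6000·0.0000 + 0.4000·0.8638] = 0.3354
Node ud (S = 127.1): V_ud = 1/1.03·[0.6000·0.8638 + 0.4000·38.9863] = 15.6434
Node dd (S = 93.92): V_dd = 1/1.03·[0.6000·38.9863 + 0.4000·67.1638] = 48.7934
Node u (S = 149.5): V_u = 1/1.03·[0.6000·0.3354 + 0.4000·15.6434] = 6.2705
Node d (S = 110.5): V_d = 1/1.03·[0.6000·15.6434 + 0.4000·48.7934] = 28.0616
Node 0 (S = 130): V_0 = 1/1.03·[0.6000·6.2705 + 0.4000·28.0616] = 14.5504

£14.55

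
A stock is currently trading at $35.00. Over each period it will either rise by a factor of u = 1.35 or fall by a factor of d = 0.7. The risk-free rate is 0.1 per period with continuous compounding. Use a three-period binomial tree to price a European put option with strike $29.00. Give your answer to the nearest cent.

Risk-neutral probability p = (e^0.1 − 0.7)/(1.35 − 0.7) = 0.4052/0.6500 = 0.6233
Terminal stock prices: S_uuu = 86.11, S_uud = 44.65, S_udd = 23.15, S_ddd = 12
Terminal payoffs (K − S): max(-57.11, 0) = 0, max(-15.65, 0) = 0, max(5.848, 0) = 5.848, max(17, 0) = 17
Node uu (S = 63.79): V_uu = e^(−0.1)·[0.6233·0.0000 + 0.3767·0.0000] = 0.0000
Node ud (S = 33.07): V_ud = e^(−0.1)·[0.6233·0.0000 + 0.3767·5.8475] = 1.9929
Node dd (S = 17.15): V_dd = e^(−0.1)·[0.6233·5.8475 + 0.3767·16.9950] = 9.0903
Node u (S = 47.25): V_u = e^(−0.1)·[0.6233·0.0000 + 0.3767·1.9929] = 0.6792
Node d (S = 24.5): V_d = e^(−0.1)·[0.6233·1.9929 + 0.3767·9.0903] = 4.2222
Node 0 (S = 35): V_0 = e^(−0.1)·[0.6233·0.6792 + 0.3767·4.2222] = 1.8221

$1.82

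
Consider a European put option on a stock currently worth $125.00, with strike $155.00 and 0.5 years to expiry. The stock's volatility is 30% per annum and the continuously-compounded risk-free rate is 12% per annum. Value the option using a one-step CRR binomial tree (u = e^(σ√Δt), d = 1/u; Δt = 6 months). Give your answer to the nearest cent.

CRR parameters: u = e^(σ√Δt) = e^(0.3·√0.5) = 1.2363, d = 1/u = 0.8089
Per-period rate: rΔt = 0.12·0.5 = 0.06, so R = e^0.06 = 1.0618
Risk-neutral probability p = (e^0.06 − 0.8089)/(1.2363 − 0.8089) = 0.2530/0.4275 = 0.5918
Terminal stock prices: S_u = 154.5, S_d = 101.1
Terminal payoffs (K − S): max(0.4611, 0) = 0.4611, max(53.89, 0) = 53.89
Node 0 (S = 125): V_0 = e^(−0.06)·[0.5918·0.4611 + 0.4082·53.8928] = 20.9735

$20.97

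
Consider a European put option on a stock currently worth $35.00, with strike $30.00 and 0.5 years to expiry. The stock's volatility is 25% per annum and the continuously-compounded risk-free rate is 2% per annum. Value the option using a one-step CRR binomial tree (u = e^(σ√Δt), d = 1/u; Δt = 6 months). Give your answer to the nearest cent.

$0.34

CRR parameters: u = e^(σ√Δt) = e^(0.25·√0.5) = 1.1934, d = 1/u = 0.8380
Per-period rate: rΔt = 0.02·0.5 = 0.01, so R = e^0.01 = 1.0101
Risk-neutral probability p = (e^0.01 − 0.8380)/(1.1934 − 0.8380) = 0.1721/0.3554 = 0.4842
Terminal stock prices: S_u = 41.77, S_d = 29.33
Terminal payoffs (K − S): max(-11.77, 0) = 0, max(0.6712, 0) = 0.6712
Node 0 (S = 35): V_0 = e^(−0.01)·[0.4842·0.0000 + 0.5158·0.6712] = 0.3427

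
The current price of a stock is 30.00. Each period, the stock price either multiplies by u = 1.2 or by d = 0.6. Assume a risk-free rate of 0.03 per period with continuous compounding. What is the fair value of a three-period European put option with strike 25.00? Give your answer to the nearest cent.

Risk-neutral probability p = (e^0.03 − 0.6)/(1.2 − 0.6) = 0.4305/0.6000 = 0.7174
Terminal stock prices: S_uuu = 51.84, S_uud = 25.92, S_udd = 12.96, S_ddd = 6.48
Terminal payoffs (K − S): max(-26.84, 0) = 0, max(-0.92, 0) = 0, max(12.04, 0) = 12.04, max(18.52, 0) = 18.52
Node uu (S = 43.2): V_uu = e^(−0.03)·[0.7174·0.0000 + 0.2826·0.0000] = 0.0000
Node ud (S = 21.6): V_ud = e^(−0.03)·[0.7174·0.0000 + 0.2826·12.0400] = 3.3017
Node dd (S = 10.8): V_dd = e^(−0.03)·[0.7174·12.0400 + 0.2826·18.5200] = 13.4611
Node u (S = 36): V_u = e^(−0.03)·[0.7174·0.0000 + 0.2826·3.3017] = 0.9054
Node d (S = 18): V_d = e^(−0.03)·[0.7174·3.3017 + 0.2826·13.4611] = 5.9901
Node 0 (S = 30): V_0 = e^(−0.03)·[0.7174·0.9054 + 0.2826·5.9901] = 2.2730

2.27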